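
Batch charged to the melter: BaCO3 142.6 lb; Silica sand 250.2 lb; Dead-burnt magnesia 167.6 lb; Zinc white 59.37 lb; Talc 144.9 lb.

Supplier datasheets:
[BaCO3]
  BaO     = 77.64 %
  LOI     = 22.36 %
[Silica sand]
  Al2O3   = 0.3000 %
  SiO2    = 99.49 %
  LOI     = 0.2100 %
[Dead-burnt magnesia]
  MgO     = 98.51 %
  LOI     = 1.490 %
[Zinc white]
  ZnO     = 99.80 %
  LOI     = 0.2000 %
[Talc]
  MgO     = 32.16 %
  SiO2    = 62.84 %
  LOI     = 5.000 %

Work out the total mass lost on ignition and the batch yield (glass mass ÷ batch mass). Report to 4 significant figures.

Rounding to 4 significant figures governs every working value as displayed. Full float precision is held throughout; every reported number is rounded a single time — all derived quantities, including yield, net glass mass, five oxide percentages, ignition loss, the totals, are computed using the weight values at 722.4 lb of glass at full precision as written in problem or answer.
Each material's LOI contribution:
  BaCO3: 142.6 × 0.2236 = 31.89 lb
  Silica sand: 250.2 × 0.002100 = 0.5254 lb
  Dead-burnt magnesia: 167.6 × 0.01490 = 2.497 lb
  Zinc white: 59.37 × 0.002000 = 0.1187 lb
  Talc: 144.9 × 0.05000 = 7.245 lb
Total LOI = 42.27 lb
Glass = batch − LOI = 764.7 − 42.27 = 722.4 lb

LOI loss = 42.27 lb; glass = 722.4 lb; yield = 94.47%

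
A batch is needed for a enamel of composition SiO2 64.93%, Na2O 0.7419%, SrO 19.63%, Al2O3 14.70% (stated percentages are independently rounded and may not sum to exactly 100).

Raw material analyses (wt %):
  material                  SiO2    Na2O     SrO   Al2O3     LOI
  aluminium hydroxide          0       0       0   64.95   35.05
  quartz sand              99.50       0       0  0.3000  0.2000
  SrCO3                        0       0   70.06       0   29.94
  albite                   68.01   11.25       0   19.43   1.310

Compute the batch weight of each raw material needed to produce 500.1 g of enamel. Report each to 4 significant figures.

Batch per 500.1 g enamel:
  aluminium hydroxide: 101.9 g
  quartz sand: 303.8 g
  SrCO3: 140.1 g
  albite: 32.98 g
Total batch = 578.8 g; LOI loss = 78.70 g; yield = 86.40%

In-progress results are shown rounded to four significant figures within the worked lines; all internal work runs at full float precision all the way through. Each reported result sees exactly one rounding — all derived quantities, including totals, yield, glass mass, ignition loss, the four compositions, are carried starting from the weights at 500.1 g of glass in exact precision, as set out in the problem or the answer.
The oxide mass targets at 500.1 g enamel:
  SiO2: 64.93% × 500.1 = 324.7 g
  Na2O: 0.7419% × 500.1 = 3.710 g
  SrO: 19.63% × 500.1 = 98.17 g
  Al2O3: 14.70% × 500.1 = 73.51 g
Checking each oxide sum on the weights just shown, at the basis given (oxide sums agree with the targets exact up to rounding of places):
  SiO2: 303.8·0.9950 + 32.98·0.6801 = 324.7 g (target 324.7 g)
  Na2O: 32.98·0.1125 = 3.710 g (target 3.710 g)
  SrO: 140.1·0.7006 = 98.15 g (target 98.17 g)
  Al2O3: 101.9·0.6495 + 303.8·0.003000 + 32.98·0.1943 = 73.50 g (target 73.51 g)
Glass mass check: batch Σ − ignition loss = 500.1 g (summing oxide targets gives 500.1 g; with the basis standing at 500.1 g — a pure rounding effect).
Summing the batch: Σ batch = 578.8 g; loss to ignition Σ batch·LOI = 78.70 g; yield: glass divided by total = 86.40%.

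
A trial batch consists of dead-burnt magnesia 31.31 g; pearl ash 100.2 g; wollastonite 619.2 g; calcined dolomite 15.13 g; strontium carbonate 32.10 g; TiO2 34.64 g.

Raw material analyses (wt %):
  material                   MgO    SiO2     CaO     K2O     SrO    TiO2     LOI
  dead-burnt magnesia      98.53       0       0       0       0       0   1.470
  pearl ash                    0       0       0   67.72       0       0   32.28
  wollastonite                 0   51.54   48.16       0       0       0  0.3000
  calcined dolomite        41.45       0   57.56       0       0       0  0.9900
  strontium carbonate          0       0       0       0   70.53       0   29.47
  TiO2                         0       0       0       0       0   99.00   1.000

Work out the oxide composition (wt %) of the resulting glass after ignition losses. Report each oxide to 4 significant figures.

Glass mass = 788.0 g (batch 832.6 − LOI 44.62).
Composition: MgO 4.711%, SiO2 40.50%, CaO 38.95%, K2O 8.612%, SrO 2.873%, TiO2 4.352%

Mid-chain values appear rounded to 4 significant digits across the worked steps; the working math runs at exact precision through the solve. Each reported result takes a single rounding — all derived quantities, including yield, six oxide percentages, net glass mass, LOI, totals, are rebuilt from the weighed amounts per 788.0 g of glass in full precision, exactly as printed in the problem or the answer.
Oxide masses out of the charge:
  MgO: 31.31·0.9853 + 15.13·0.4145 = 37.12 g
  SiO2: 619.2·0.5154 = 319.1 g
  CaO: 619.2·0.4816 + 15.13·0.5756 = 306.9 g
  K2O: 100.2·0.6772 = 67.86 g
  SrO: 32.10·0.7053 = 22.64 g
  TiO2: 34.64·0.9900 = 34.29 g
LOI: 31.31·0.01470 + 100.2·0.3228 + 619.2·0.003000 + 15.13·0.009900 + 32.10·0.2947 + 34.64·0.01000 = 44.62 g
The glass mass, total less LOI, = 832.6 − 44.62 = 788.0 g (the oxide masses sum to this)
percent share: oxide ÷ glass, ×100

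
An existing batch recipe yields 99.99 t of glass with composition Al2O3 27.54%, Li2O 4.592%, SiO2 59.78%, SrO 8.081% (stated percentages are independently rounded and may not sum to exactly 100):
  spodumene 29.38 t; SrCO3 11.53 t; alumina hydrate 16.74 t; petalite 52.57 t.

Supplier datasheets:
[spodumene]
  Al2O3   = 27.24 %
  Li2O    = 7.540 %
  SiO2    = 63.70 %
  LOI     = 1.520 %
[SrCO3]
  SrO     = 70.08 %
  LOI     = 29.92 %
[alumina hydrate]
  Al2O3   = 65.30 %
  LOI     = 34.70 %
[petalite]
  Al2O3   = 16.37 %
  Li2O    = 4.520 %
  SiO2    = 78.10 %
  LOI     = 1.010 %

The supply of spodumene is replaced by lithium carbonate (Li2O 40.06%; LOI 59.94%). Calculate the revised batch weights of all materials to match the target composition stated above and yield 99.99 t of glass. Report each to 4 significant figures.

Revised batch per 99.99 t glass:
  lithium carbonate: 2.826 t
  SrCO3: 11.53 t
  alumina hydrate: 22.98 t
  petalite: 76.54 t
Total batch = 113.9 t; LOI loss = 13.89 t

Mid-chain values appear (rounded to 4 significant digits) in the printout — the whole derivation keeps exact precision at every stage; each reported figure is rounded only once; all derived quantities, including four oxide percentages, net glass mass, LOI, the totals, the yield, are re-derived starting from the weights per 99.99 t of glass at full precision exactly as shown in question or answer.
Target oxide masses per 99.99 t glass:
  Al2O3: 27.54% × 99.99 = 27.54 t
  Li2O: 4.592% × 99.99 = 4.592 t
  SiO2: 59.78% × 99.99 = 59.77 t
  SrO: 8.081% × 99.99 = 8.080 t
Checking each oxide sum on the weights just shown, on the stated basis (sums match the target masses inside rounding margins):
  Al2O3: 22.98·0.6530 + 76.54·0.1637 = 27.54 t (target 27.54 t)
  Li2O: 2.826·0.4006 + 76.54·0.04520 = 4.592 t (target 4.592 t)
  SiO2: 76.54·0.7810 = 59.78 t (target 59.77 t)
  SrO: 11.53·0.7008 = 8.080 t (target 8.080 t)
Glass mass check: batch total minus LOI = 99.99 t (summing oxide targets gives 99.98 t; with the basis standing at 99.99 t — rounding explains the deltas).
Batch total: Σ batch = 113.9 t; loss to ignition Σ batch·LOI = 13.89 t; as yield: glass ÷ batch → 87.80%.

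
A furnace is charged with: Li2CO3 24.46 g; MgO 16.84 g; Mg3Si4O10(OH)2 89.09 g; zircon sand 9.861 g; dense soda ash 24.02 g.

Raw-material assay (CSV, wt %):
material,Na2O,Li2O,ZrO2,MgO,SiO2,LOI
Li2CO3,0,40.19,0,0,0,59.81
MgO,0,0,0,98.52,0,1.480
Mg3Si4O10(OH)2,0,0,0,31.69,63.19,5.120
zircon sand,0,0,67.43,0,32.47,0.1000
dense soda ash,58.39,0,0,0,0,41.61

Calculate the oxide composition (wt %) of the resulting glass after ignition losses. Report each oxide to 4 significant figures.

Glass mass = 134.8 g (batch 164.3 − LOI 29.44).
Composition: Na2O 10.40%, Li2O 7.291%, ZrO2 4.932%, MgO 33.25%, SiO2 44.13%

The intermediate values are shown, rounded to four significant figures, between the steps — every computation runs at full float precision in all steps. Each reported number is rounded once only — all derived quantities are re-derived using the weight values per 134.8 g of glass at full precision (five oxide percentages, yield, LOI, net glass mass, totals), as quoted within question or answer.
Oxide-by-oxide delivered mass:
  Na2O: 24.02·0.5839 = 14.03 g
  Li2O: 24.46·0.4019 = 9.830 g
  ZrO2: 9.861·0.6743 = 6.649 g
  MgO: 16.84·0.9852 + 89.09·0.3169 = 44.82 g
  SiO2: 89.09·0.6319 + 9.861·0.3247 = 59.50 g
LOI: 24.46·0.5981 + 16.84·0.01480 + 89.09·0.05120 + 9.861·0.001000 + 24.02·0.4161 = 29.44 g
Glass mass = batch − LOI = 164.3 − 29.44 = 134.8 g (= Σ oxide masses)
wt % = 100 × oxide mass / glass mass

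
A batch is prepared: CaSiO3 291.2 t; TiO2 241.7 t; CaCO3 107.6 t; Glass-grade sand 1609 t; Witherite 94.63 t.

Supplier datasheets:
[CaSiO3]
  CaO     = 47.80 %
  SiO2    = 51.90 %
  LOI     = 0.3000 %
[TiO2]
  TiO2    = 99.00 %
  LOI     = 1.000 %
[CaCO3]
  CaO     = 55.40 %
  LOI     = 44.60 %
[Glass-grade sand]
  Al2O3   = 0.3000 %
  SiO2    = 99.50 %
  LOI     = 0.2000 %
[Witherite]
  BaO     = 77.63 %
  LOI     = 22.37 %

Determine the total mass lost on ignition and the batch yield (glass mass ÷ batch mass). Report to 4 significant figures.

LOI loss = 75.67 t; glass = 2268 t; yield = 96.77%

All internal work holds exact precision at all times — in-progress results are shown, rounded to 4 significant digits, at each printed step; every reported figure takes just one rounding. Derived quantities are carried from the weighed amounts for 2268 t of glass in full float precision (ignition loss, the five compositions, totals, net glass mass, yield), as written in either problem or answer.
Ignition loss by material:
  CaSiO3: 291.2 × 0.003000 = 0.8736 t
  TiO2: 241.7 × 0.01000 = 2.417 t
  CaCO3: 107.6 × 0.4460 = 47.99 t
  Glass-grade sand: 1609 × 0.002000 = 3.218 t
  Witherite: 94.63 × 0.2237 = 21.17 t
Total LOI = 75.67 t
Glass = batch − LOI = 2344 − 75.67 = 2268 t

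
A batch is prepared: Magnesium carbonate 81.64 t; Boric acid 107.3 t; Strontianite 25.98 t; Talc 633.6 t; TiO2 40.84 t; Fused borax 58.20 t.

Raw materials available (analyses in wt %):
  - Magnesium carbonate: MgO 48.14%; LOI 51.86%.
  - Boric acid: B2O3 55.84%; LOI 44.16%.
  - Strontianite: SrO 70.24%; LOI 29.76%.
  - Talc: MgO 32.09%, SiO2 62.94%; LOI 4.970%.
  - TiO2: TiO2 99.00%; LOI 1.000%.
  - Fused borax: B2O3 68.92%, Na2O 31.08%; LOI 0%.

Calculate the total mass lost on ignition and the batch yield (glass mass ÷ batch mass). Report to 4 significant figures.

LOI loss = 129.4 t; glass = 818.2 t; yield = 86.35%

Full precision is carried end to end — rounding to 4 significant figures governs every mid-chain value as shown — each reported value undergoes a single rounding. Derived quantities (the six compositions, LOI, totals, net glass mass, yield) are re-derived in exact precision from the weighed amounts for 818.2 t of glass as they appear in the problem or answer text.
Material-by-material LOI:
  Magnesium carbonate: 81.64 × 0.5186 = 42.34 t
  Boric acid: 107.3 × 0.4416 = 47.38 t
  Strontianite: 25.98 × 0.2976 = 7.732 t
  Talc: 633.6 × 0.04970 = 31.49 t
  TiO2: 40.84 × 0.01000 = 0.4084 t
  Fused borax: 58.20 × 0 = 0 t
Total LOI = 129.4 t
Glass = batch − LOI = 947.6 − 129.4 = 818.2 t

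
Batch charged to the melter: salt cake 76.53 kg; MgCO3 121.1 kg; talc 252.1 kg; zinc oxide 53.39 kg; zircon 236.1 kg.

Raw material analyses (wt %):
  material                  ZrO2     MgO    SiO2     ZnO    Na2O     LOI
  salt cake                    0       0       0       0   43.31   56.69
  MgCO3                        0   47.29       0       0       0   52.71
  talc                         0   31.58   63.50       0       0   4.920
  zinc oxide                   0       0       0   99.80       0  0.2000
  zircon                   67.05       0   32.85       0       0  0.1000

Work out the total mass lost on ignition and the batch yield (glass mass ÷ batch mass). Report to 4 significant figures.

LOI loss = 120.0 kg; glass = 619.3 kg; yield = 83.77%

Mid-chain values are displayed, rounded to four significant figures, as written — all arithmetic runs at full precision at each step. Each reported number is rounded only once — derived quantities, which include the yield, LOI, the totals, the five compositions, glass mass, are recomputed at full float precision, as quoted within the problem or answer text, starting from the weights at 619.3 kg of glass.
Ignition loss by material:
  salt cake: 76.53 × 0.5669 = 43.38 kg
  MgCO3: 121.1 × 0.5271 = 63.83 kg
  talc: 252.1 × 0.04920 = 12.40 kg
  zinc oxide: 53.39 × 0.002000 = 0.1068 kg
  zircon: 236.1 × 0.001000 = 0.2361 kg
Total LOI = 120.0 kg
Glass = batch − LOI = 739.2 − 120.0 = 619.3 kg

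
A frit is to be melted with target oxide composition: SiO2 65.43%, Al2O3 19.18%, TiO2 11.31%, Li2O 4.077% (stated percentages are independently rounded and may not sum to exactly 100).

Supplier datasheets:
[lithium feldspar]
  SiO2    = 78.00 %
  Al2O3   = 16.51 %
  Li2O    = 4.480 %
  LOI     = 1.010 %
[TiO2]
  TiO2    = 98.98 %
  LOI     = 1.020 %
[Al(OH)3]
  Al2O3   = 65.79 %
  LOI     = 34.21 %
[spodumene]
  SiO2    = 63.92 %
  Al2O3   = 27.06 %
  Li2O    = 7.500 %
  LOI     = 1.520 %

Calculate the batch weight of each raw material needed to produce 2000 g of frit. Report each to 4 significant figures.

Batch per 2000 g frit:
  lithium feldspar: 1541 g
  TiO2: 228.5 g
  Al(OH)3: 127.8 g
  spodumene: 166.6 g
Total batch = 2064 g; LOI loss = 64.15 g; yield = 96.89%

Intermediates are printed, rounded to 4 significant figures, at each printed step — all internal work runs at full precision at every stage; each reported result is rounded once only; derived quantities (glass mass, ignition loss, four oxide percentages, the yield, totals) are rebuilt using the weight values for 2000 g of glass at exact precision as written in the question or the answer.
Per-oxide target masses for 2000 g frit:
  SiO2: 65.43% × 2000 = 1309 g
  Al2O3: 19.18% × 2000 = 383.6 g
  TiO2: 11.31% × 2000 = 226.2 g
  Li2O: 4.077% × 2000 = 81.54 g
A balance pass over the oxides, per the reported batch figures, on the stated basis (sum by sum, the targets are met up to rounding of the answer):
  SiO2: 1541·0.7800 + 166.6·0.6392 = 1308 g (target 1309 g)
  Al2O3: 1541·0.1651 + 127.8·0.6579 + 166.6·0.2706 = 383.6 g (target 383.6 g)
  TiO2: 228.5·0.9898 = 226.2 g (target 226.2 g)
  Li2O: 1541·0.04480 + 166.6·0.07500 = 81.53 g (target 81.54 g)
Glass-mass sanity pass: whole batch net of LOI = 2000 g (summing oxide targets gives 2000 g; the stated basis being 2000 g — deltas are rounding alone).
Batch total: Σ batch = 2064 g; loss to ignition Σ batch·LOI = 64.15 g; yield, glass over the total, = 96.89%.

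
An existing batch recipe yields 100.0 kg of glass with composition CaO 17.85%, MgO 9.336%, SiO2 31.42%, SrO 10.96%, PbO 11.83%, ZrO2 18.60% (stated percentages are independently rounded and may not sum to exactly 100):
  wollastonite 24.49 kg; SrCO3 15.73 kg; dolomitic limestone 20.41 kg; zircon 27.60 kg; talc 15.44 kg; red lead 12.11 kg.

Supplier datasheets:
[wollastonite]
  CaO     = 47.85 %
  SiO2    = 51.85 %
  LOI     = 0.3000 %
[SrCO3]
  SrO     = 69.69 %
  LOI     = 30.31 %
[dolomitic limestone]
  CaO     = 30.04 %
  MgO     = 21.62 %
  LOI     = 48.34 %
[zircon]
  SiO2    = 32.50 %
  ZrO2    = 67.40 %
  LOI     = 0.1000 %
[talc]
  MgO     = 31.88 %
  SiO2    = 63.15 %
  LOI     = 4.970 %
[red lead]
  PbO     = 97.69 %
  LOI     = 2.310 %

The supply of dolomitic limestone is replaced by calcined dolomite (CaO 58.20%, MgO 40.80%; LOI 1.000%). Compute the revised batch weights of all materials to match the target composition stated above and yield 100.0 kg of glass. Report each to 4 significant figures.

Revised batch per 100.0 kg glass:
  wollastonite: 24.30 kg
  SrCO3: 15.73 kg
  calcined dolomite: 10.69 kg
  zircon: 27.60 kg
  talc: 15.60 kg
  red lead: 12.11 kg
Total batch = 106.0 kg; LOI loss = 6.030 kg

Intermediates appear, rounded to four significant figures, as written. All arithmetic maintains exact precision from first step to last. Each reported number undergoes a single rounding. All derived quantities (glass mass, yield, ignition loss, the six compositions, totals) are recomputed at full float precision using the weight values on 100.0 kg of glass, as quoted within either problem or answer.
Per-oxide target masses for 100.0 kg glass:
  CaO: 17.85% × 100.0 = 17.85 kg
  MgO: 9.336% × 100.0 = 9.336 kg
  SiO2: 31.42% × 100.0 = 31.42 kg
  SrO: 10.96% × 100.0 = 10.96 kg
  PbO: 11.83% × 100.0 = 11.83 kg
  ZrO2: 18.60% × 100.0 = 18.60 kg
Per-oxide balance check from the weights as reported, relative to the basis at hand (each sum matches its target mass exact up to rounding of places):
  CaO: 24.30·0.4785 + 10.69·0.5820 = 17.85 kg (target 17.85 kg)
  MgO: 10.69·0.4080 + 15.60·0.3188 = 9.335 kg (target 9.336 kg)
  SiO2: 24.30·0.5185 + 27.60·0.3250 + 15.60·0.6315 = 31.42 kg (target 31.42 kg)
  SrO: 15.73·0.6969 = 10.96 kg (target 10.96 kg)
  PbO: 12.11·0.9769 = 11.83 kg (target 11.83 kg)
  ZrO2: 27.60·0.6740 = 18.60 kg (target 18.60 kg)
The glass-mass cross-check: total batch − LOI = 100.0 kg (per-oxide target masses sum to 100.0 kg; basis as stated: 100.0 kg — rounding explains the deltas).
Summing the batch: Σ batch = 106.0 kg; Σ batch·LOI gives LOI loss = 6.030 kg; the yield ratio, glass ÷ batch: 94.31%.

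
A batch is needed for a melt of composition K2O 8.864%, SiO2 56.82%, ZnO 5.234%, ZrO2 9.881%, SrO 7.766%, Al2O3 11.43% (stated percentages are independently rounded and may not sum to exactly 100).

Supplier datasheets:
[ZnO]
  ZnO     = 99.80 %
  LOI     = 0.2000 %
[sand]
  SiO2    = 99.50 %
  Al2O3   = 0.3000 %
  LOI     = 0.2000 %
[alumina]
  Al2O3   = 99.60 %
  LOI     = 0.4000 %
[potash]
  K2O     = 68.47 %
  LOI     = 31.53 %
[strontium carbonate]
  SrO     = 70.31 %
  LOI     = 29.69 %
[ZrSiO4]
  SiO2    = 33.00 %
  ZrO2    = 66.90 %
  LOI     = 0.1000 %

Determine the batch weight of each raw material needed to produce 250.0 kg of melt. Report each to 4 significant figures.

Batch per 250.0 kg melt:
  ZnO: 13.11 kg
  sand: 130.5 kg
  alumina: 28.30 kg
  potash: 32.36 kg
  strontium carbonate: 27.61 kg
  ZrSiO4: 36.92 kg
Total batch = 268.8 kg; LOI loss = 18.84 kg; yield = 92.99%

Rounding to 4 significant figures governs every intermediate as shown. The working math carries exact precision at all times; every reported result sees exactly one rounding; derived quantities, including net glass mass, the yield, the totals, ignition loss, six oxide percentages, are rebuilt from the batch weights at 250.0 kg of glass at full precision, as set out in question or answer.
The oxide mass targets at 250.0 kg melt:
  K2O: 8.864% × 250.0 = 22.16 kg
  SiO2: 56.82% × 250.0 = 142.0 kg
  ZnO: 5.234% × 250.0 = 13.08 kg
  ZrO2: 9.881% × 250.0 = 24.70 kg
  SrO: 7.766% × 250.0 = 19.42 kg
  Al2O3: 11.43% × 250.0 = 28.58 kg
Per-oxide balance check from the weights as reported, at the basis given (sum by sum, the targets are met net of answer rounding effects):
  K2O: 32.36·0.6847 = 22.16 kg (target 22.16 kg)
  SiO2: 130.5·0.9950 + 36.92·0.3300 = 142.0 kg (target 142.0 kg)
  ZnO: 13.11·0.9980 = 13.08 kg (target 13.08 kg)
  ZrO2: 36.92·0.6690 = 24.70 kg (target 24.70 kg)
  SrO: 27.61·0.7031 = 19.41 kg (target 19.42 kg)
  Al2O3: 130.5·0.003000 + 28.30·0.9960 = 28.58 kg (target 28.58 kg)
Glass-mass bookkeeping: Σ batch − LOI loss = 250.0 kg (summing oxide targets gives 250.0 kg; the stated basis being 250.0 kg — any gap is answer rounding).
Total batch = Σ batch = 268.8 kg; ignition loss, Σ(batch × LOI) = 18.84 kg; yield, glass over the total, = 92.99%.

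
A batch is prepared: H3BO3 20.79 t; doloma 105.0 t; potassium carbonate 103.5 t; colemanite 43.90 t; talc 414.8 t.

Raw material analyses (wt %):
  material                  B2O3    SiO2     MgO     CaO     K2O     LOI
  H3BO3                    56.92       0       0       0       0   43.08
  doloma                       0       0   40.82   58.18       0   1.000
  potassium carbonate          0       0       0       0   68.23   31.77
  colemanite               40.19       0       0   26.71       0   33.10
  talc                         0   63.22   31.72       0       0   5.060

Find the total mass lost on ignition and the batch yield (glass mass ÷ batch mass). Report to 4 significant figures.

LOI loss = 78.41 t; glass = 609.6 t; yield = 88.60%

Every computation runs at full precision from first step to last — rounding to four significant figures extends to each mid-chain value as printed; a single rounding finalizes each reported number; the derived quantities, including net glass mass, LOI, five oxide percentages, yield, the totals, are carried starting from the weights at 609.6 t of glass at full precision, as they appear in the problem or answer text.
Per-material ignition loss:
  H3BO3: 20.79 × 0.4308 = 8.956 t
  doloma: 105.0 × 0.01000 = 1.050 t
  potassium carbonate: 103.5 × 0.3177 = 32.88 t
  colemanite: 43.90 × 0.3310 = 14.53 t
  talc: 414.8 × 0.05060 = 20.99 t
Total LOI = 78.41 t
Glass = batch − LOI = 688.0 − 78.41 = 609.6 t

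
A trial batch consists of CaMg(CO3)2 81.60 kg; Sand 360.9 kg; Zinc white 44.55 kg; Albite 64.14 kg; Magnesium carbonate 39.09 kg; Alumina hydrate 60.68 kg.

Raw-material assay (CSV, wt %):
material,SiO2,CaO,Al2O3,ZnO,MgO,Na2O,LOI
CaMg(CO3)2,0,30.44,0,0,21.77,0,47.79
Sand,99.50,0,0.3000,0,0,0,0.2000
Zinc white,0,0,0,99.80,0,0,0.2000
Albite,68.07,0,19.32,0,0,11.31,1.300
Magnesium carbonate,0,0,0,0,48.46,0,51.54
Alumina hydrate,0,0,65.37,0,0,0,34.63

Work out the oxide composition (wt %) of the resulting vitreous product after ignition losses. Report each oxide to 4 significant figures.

Working values are printed, with 4-significant-digit rounding, across the worked steps; the whole derivation maintains full float precision in all steps. Each reported value takes just one rounding. The derived quantities, including LOI, yield, totals, glass mass, six oxide percentages, are carried from the weighed amounts at 569.2 kg of glass at exact precision, precisely as stated by question or answer.
Oxide masses out of the charge:
  SiO2: 360.9·0.9950 + 64.14·0.6807 = 402.8 kg
  CaO: 81.60·0.3044 = 24.84 kg
  Al2O3: 360.9·0.003000 + 64.14·0.1932 + 60.68·0.6537 = 53.14 kg
  ZnO: 44.55·0.9980 = 44.46 kg
  MgO: 81.60·0.2177 + 39.09·0.4846 = 36.71 kg
  Na2O: 64.14·0.1131 = 7.254 kg
LOI: 81.60·0.4779 + 360.9·0.002000 + 44.55·0.002000 + 64.14·0.01300 + 39.09·0.5154 + 60.68·0.3463 = 81.80 kg
Resulting glass, batch − LOI: 651.0 − 81.80 = 569.2 kg (matching Σ of the oxides)
wt % = oxide mass / glass mass × 100

Glass mass = 569.2 kg (batch 651.0 − LOI 81.80).
Composition: SiO2 70.76%, CaO 4.364%, Al2O3 9.337%, ZnO 7.812%, MgO 6.449%, Na2O 1.275%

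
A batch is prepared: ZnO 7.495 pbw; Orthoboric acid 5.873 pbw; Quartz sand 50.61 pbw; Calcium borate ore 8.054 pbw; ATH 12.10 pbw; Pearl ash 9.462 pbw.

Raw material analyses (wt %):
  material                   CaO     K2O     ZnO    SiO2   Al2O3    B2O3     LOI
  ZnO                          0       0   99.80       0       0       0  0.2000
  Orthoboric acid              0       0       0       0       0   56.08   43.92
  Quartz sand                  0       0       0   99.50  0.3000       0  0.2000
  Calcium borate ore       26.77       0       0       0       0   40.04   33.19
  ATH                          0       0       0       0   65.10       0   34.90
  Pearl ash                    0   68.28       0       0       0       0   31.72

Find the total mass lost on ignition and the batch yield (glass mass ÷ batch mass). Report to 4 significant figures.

LOI loss = 12.59 pbw; glass = 81.00 pbw; yield = 86.55%

Values along the way are printed rounded to four significant digits within the worked lines; the working math keeps exact precision at every stage — a single rounding finalizes every reported number. The derived quantities (net glass mass, LOI, the six compositions, totals, the yield) are recomputed using the weight values per 81.00 pbw of glass at full precision exactly as shown in the question or the answer.
Per-material ignition loss:
  ZnO: 7.495 × 0.002000 = 0.01499 pbw
  Orthoboric acid: 5.873 × 0.4392 = 2.579 pbw
  Quartz sand: 50.61 × 0.002000 = 0.1012 pbw
  Calcium borate ore: 8.054 × 0.3319 = 2.673 pbw
  ATH: 12.10 × 0.3490 = 4.223 pbw
  Pearl ash: 9.462 × 0.3172 = 3.001 pbw
Total LOI = 12.59 pbw
Glass = batch − LOI = 93.59 − 12.59 = 81.00 pbw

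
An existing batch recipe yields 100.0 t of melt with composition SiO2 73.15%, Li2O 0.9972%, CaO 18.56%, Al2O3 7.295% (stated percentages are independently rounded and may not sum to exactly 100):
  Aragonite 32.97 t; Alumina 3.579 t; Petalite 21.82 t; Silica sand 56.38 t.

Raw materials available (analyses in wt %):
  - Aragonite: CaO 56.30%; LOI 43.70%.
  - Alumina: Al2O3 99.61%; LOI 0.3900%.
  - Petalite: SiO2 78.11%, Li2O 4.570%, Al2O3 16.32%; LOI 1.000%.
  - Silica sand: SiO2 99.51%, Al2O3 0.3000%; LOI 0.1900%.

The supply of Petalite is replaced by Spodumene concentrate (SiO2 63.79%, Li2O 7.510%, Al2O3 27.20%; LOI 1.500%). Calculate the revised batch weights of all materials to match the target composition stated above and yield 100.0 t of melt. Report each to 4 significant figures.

Revised batch per 100.0 t melt:
  Aragonite: 32.97 t
  Alumina: 3.502 t
  Spodumene concentrate: 13.28 t
  Silica sand: 65.00 t
Total batch = 114.8 t; LOI loss = 14.74 t

Working values appear rounded to 4 significant figures as written; all internal work carries exact precision at every stage. A single rounding produces every reported result; all derived quantities, which include glass mass, the four compositions, the totals, ignition loss, yield, are recomputed in exact precision, as written in the problem or answer text, using the weight values on 100.0 t of glass.
The oxide mass targets at 100.0 t melt:
  SiO2: 73.15% × 100.0 = 73.15 t
  Li2O: 0.9972% × 100.0 = 0.9972 t
  CaO: 18.56% × 100.0 = 18.56 t
  Al2O3: 7.295% × 100.0 = 7.295 t
Oxide-by-oxide audit with the batch weights as given, under the basis named above (sums match the target masses modulo rounding of the values):
  SiO2: 13.28·0.6379 + 65.00·0.9951 = 73.15 t (target 73.15 t)
  Li2O: 13.28·0.07510 = 0.9973 t (target 0.9972 t)
  CaO: 32.97·0.5630 = 18.56 t (target 18.56 t)
  Al2O3: 3.502·0.9961 + 13.28·0.2720 + 65.00·0.003000 = 7.296 t (target 7.295 t)
Glass-mass closure: total charge less LOI = 100.0 t (the targets, summed, come to 100.0 t; the stated basis being 100.0 t — gaps are rounding artifacts).
Whole-batch sum: Σ batch = 114.8 t; the LOI term Σ batch·LOI equals 14.74 t; as yield: glass ÷ batch → 87.15%.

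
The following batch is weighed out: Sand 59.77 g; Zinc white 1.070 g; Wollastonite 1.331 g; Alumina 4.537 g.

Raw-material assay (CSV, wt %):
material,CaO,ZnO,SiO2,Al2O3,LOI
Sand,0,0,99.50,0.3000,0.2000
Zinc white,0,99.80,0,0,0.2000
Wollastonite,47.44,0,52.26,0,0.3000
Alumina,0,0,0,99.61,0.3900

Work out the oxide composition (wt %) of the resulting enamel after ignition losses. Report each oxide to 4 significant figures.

Glass mass = 66.56 g (batch 66.71 − LOI 0.1434).
Composition: CaO 0.9486%, ZnO 1.604%, SiO2 90.39%, Al2O3 7.059%

All arithmetic maintains exact precision at every stage. Values along the way are shown (rounded to 4 significant figures) between the steps; every reported result takes just one rounding. All derived quantities, which include ignition loss, the four compositions, totals, net glass mass, yield, are computed at full float precision, precisely as stated by the question or the answer, from the weighed amounts on 66.56 g of glass.
Mass of each oxide from the mix:
  CaO: 1.331·0.4744 = 0.6314 g
  ZnO: 1.070·0.9980 = 1.068 g
  SiO2: 59.77·0.9950 + 1.331·0.5226 = 60.17 g
  Al2O3: 59.77·0.003000 + 4.537·0.9961 = 4.699 g
LOI: 59.77·0.002000 + 1.070·0.002000 + 1.331·0.003000 + 4.537·0.003900 = 0.1434 g
Glass = total batch minus LOI = 66.71 − 0.1434 = 66.56 g (= the summed oxide contributions)
wt % = oxide mass / glass mass × 100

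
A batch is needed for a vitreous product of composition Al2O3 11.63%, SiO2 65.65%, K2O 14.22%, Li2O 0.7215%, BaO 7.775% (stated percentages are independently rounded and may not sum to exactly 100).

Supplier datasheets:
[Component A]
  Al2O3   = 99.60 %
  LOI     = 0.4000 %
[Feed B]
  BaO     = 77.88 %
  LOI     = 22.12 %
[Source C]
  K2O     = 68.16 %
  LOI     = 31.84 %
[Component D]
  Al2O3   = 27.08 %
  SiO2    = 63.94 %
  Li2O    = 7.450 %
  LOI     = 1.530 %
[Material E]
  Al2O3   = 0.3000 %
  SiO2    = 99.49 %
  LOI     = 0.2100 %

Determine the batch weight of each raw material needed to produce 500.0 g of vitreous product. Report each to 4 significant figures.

Batch per 500.0 g vitreous product:
  Component A: 44.32 g
  Feed B: 49.92 g
  Source C: 104.3 g
  Component D: 48.42 g
  Material E: 298.8 g
Total batch = 545.8 g; LOI loss = 45.80 g; yield = 91.61%

Values along the way are shown rounded off to 4 significant figures on the page; each numeric step keeps exact precision through every step — each reported figure receives exactly one rounding; all derived quantities (ignition loss, the totals, glass mass, the five compositions, the yield) are re-derived from the weighed amounts at 500.0 g of glass in full precision, exactly as printed in the problem or answer text.
Target masses of each oxide per 500.0 g vitreous product:
  Al2O3: 11.63% × 500.0 = 58.15 g
  SiO2: 65.65% × 500.0 = 328.2 g
  K2O: 14.22% × 500.0 = 71.10 g
  Li2O: 0.7215% × 500.0 = 3.608 g
  BaO: 7.775% × 500.0 = 38.88 g
Per-oxide balance check applying the batch weights above, at the basis given (each sum matches its target mass modulo rounding of the values):
  Al2O3: 44.32·0.9960 + 48.42·0.2708 + 298.8·0.003000 = 58.15 g (target 58.15 g)
  SiO2: 48.42·0.6394 + 298.8·0.9949 = 328.2 g (target 328.2 g)
  K2O: 104.3·0.6816 = 71.09 g (target 71.10 g)
  Li2O: 48.42·0.07450 = 3.607 g (target 3.608 g)
  BaO: 49.92·0.7788 = 38.88 g (target 38.88 g)
Glass-mass bookkeeping: batch total minus LOI = 500.0 g (oxide target masses add up to 500.0 g; stated basis 500.0 g — rounding explains the deltas).
Whole-batch sum: Σ batch = 545.8 g; ignition loss, Σ(batch × LOI) = 45.80 g; yield: glass divided by total = 91.61%.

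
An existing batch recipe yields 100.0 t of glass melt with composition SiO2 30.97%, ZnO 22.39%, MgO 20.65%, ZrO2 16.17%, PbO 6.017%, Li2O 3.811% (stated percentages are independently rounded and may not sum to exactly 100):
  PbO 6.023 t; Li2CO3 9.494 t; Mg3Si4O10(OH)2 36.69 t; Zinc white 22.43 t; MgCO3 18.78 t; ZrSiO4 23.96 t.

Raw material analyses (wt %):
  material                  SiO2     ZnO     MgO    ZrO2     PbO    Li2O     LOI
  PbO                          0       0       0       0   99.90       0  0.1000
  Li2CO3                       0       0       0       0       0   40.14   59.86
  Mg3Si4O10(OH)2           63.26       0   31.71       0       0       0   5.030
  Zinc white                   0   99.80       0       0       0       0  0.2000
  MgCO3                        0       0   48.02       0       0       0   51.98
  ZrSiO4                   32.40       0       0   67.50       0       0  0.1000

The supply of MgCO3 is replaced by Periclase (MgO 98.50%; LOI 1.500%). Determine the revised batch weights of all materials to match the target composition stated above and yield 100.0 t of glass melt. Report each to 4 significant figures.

In-progress results are shown, rounded to 4 significant figures, between the steps — the working math carries exact precision at every stage; exactly one rounding lands on every reported figure — derived quantities (ignition loss, the totals, the yield, glass mass, six oxide percentages) are carried starting from the weights for 100.0 t of glass at exact precision, exactly as shown in the problem or answer text.
Target masses of each oxide per 100.0 t glass melt:
  SiO2: 30.97% × 100.0 = 30.97 t
  ZnO: 22.39% × 100.0 = 22.39 t
  MgO: 20.65% × 100.0 = 20.65 t
  ZrO2: 16.17% × 100.0 = 16.17 t
  PbO: 6.017% × 100.0 = 6.017 t
  Li2O: 3.811% × 100.0 = 3.811 t
Oxide-by-oxide audit with the batch weights as given, under the basis named above (each sum matches its target mass modulo rounding of the values):
  SiO2: 36.69·0.6326 + 23.96·0.3240 = 30.97 t (target 30.97 t)
  ZnO: 22.43·0.9980 = 22.39 t (target 22.39 t)
  MgO: 36.69·0.3171 + 9.154·0.9850 = 20.65 t (target 20.65 t)
  ZrO2: 23.96·0.6750 = 16.17 t (target 16.17 t)
  PbO: 6.023·0.9990 = 6.017 t (target 6.017 t)
  Li2O: 9.494·0.4014 = 3.811 t (target 3.811 t)
Glass-mass sanity pass: Σ batch − LOI loss = 100.0 t (per-oxide target masses sum to 100.0 t; versus the stated basis of 100.0 t — differing by rounding only).
Batch total: Σ batch = 107.8 t; LOI removed, Σ of batch·LOI: 7.741 t; yield: glass divided by total = 92.82%.

Revised batch per 100.0 t glass melt:
  PbO: 6.023 t
  Li2CO3: 9.494 t
  Mg3Si4O10(OH)2: 36.69 t
  Zinc white: 22.43 t
  Periclase: 9.154 t
  ZrSiO4: 23.96 t
Total batch = 107.8 t; LOI loss = 7.741 t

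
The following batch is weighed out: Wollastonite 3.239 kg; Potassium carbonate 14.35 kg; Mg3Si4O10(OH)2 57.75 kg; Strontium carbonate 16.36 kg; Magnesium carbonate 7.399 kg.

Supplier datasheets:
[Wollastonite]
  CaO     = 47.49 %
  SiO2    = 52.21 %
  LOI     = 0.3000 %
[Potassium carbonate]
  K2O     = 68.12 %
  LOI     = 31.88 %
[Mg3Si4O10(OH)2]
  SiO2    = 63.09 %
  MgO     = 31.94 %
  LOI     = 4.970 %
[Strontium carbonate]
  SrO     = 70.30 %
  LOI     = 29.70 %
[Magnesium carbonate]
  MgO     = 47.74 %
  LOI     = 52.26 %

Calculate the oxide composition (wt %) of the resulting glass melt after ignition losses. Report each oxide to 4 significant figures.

Glass mass = 82.92 kg (batch 99.10 − LOI 16.18).
Composition: CaO 1.855%, K2O 11.79%, SrO 13.87%, SiO2 45.98%, MgO 26.51%

Mid-chain values appear (rounded to four significant digits) as written — all internal work runs at full precision through every step; each reported value undergoes a single rounding — the derived quantities (the five compositions, the totals, ignition loss, yield, glass mass) are re-derived starting from the weights on 82.92 kg of glass in full precision, exactly as shown in problem or answer.
What the batch supplies per oxide:
  CaO: 3.239·0.4749 = 1.538 kg
  K2O: 14.35·0.6812 = 9.775 kg
  SrO: 16.36·0.7030 = 11.50 kg
  SiO2: 3.239·0.5221 + 57.75·0.6309 = 38.13 kg
  MgO: 57.75·0.3194 + 7.399·0.4774 = 21.98 kg
LOI: 3.239·0.003000 + 14.35·0.3188 + 57.75·0.04970 + 16.36·0.2970 + 7.399·0.5226 = 16.18 kg
Glass = total batch minus LOI = 99.10 − 16.18 = 82.92 kg (equal to the oxide-mass sum)
percent by weight: oxide/glass ×100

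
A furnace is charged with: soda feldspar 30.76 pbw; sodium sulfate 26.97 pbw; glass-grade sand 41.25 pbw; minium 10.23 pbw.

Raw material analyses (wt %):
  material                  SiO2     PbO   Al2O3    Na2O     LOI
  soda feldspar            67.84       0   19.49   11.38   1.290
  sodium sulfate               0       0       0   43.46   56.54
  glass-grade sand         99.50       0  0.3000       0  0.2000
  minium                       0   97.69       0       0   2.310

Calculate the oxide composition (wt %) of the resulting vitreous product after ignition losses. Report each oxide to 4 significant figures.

Glass mass = 93.25 pbw (batch 109.2 − LOI 15.96).
Composition: SiO2 66.40%, PbO 10.72%, Al2O3 6.562%, Na2O 16.32%

The working math maintains full float precision from first step to last. Values along the way are printed (rounded to 4 significant digits) at each printed step; exactly one rounding lands on every reported number — derived quantities (net glass mass, yield, LOI, the four compositions, the totals) are computed from the weighed amounts for 93.25 pbw of glass at exact precision as quoted within the question or the answer.
Oxide-by-oxide delivered mass:
  SiO2: 30.76·0.6784 + 41.25·0.9950 = 61.91 pbw
  PbO: 10.23·0.9769 = 9.994 pbw
  Al2O3: 30.76·0.1949 + 41.25·0.003000 = 6.119 pbw
  Na2O: 30.76·0.1138 + 26.97·0.4346 = 15.22 pbw
LOI: 30.76·0.01290 + 26.97·0.5654 + 41.25·0.002000 + 10.23·0.02310 = 15.96 pbw
Net of LOI, the glass mass = 109.2 − 15.96 = 93.25 pbw (consistent with Σ oxide mass)
oxide / glass × 100 gives the wt %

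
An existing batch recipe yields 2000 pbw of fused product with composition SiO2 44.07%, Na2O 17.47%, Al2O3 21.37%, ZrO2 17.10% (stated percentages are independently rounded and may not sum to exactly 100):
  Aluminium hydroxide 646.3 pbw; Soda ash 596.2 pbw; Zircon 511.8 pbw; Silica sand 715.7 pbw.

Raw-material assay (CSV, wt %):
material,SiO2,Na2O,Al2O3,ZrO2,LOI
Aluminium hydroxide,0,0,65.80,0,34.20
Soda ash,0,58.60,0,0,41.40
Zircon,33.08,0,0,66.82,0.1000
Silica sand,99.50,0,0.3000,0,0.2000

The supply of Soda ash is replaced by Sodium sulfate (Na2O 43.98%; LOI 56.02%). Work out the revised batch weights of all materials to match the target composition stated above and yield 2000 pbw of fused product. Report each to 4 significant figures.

In-progress results appear (rounded to 4 significant digits) when written out — the whole derivation maintains full float precision all the way through — exactly one rounding is applied to every reported number; the derived quantities (four oxide percentages, yield, net glass mass, totals, ignition loss) are recomputed from the batch weights at 2000 pbw of glass in exact precision, as they appear in question or answer.
Target masses of each oxide per 2000 pbw fused product:
  SiO2: 44.07% × 2000 = 881.4 pbw
  Na2O: 17.47% × 2000 = 349.4 pbw
  Al2O3: 21.37% × 2000 = 427.4 pbw
  ZrO2: 17.10% × 2000 = 342.0 pbw
Sums-versus-targets review applying the batch weights above, on the stated basis (sums match the target masses inside rounding margins):
  SiO2: 511.8·0.3308 + 715.7·0.9950 = 881.4 pbw (target 881.4 pbw)
  Na2O: 794.5·0.4398 = 349.4 pbw (target 349.4 pbw)
  Al2O3: 646.3·0.6580 + 715.7·0.003000 = 427.4 pbw (target 427.4 pbw)
  ZrO2: 511.8·0.6682 = 342.0 pbw (target 342.0 pbw)
Consistency of the glass mass: the batch minus its LOI: 2000 pbw (the targets, summed, come to 2000 pbw; with the basis standing at 2000 pbw — gaps are rounding artifacts).
Whole-batch sum: Σ batch = 2668 pbw; LOI loss = Σ batch·LOI = 668.1 pbw; yield, glass over the total, = 74.96%.

Revised batch per 2000 pbw fused product:
  Aluminium hydroxide: 646.3 pbw
  Sodium sulfate: 794.5 pbw
  Zircon: 511.8 pbw
  Silica sand: 715.7 pbw
Total batch = 2668 pbw; LOI loss = 668.1 pbw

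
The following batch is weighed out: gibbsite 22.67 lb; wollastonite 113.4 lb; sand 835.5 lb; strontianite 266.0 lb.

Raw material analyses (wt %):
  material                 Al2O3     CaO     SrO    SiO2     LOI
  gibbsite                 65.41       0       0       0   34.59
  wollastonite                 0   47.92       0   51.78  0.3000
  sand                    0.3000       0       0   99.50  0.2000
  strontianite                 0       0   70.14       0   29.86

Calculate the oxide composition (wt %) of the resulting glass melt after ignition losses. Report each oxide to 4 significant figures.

In-progress results are shown, rounded to 4 significant figures, in the working; all arithmetic runs at full precision from first step to last — each reported figure takes exactly one rounding. Derived quantities, which include four oxide percentages, LOI, the totals, the yield, glass mass, are re-derived at full precision, exactly as printed in either problem or answer, from the weighed amounts for 1148 lb of glass.
Per-oxide mass from batch:
  Al2O3: 22.67·0.6541 + 835.5·0.003000 = 17.33 lb
  CaO: 113.4·0.4792 = 54.34 lb
  SrO: 266.0·0.7014 = 186.6 lb
  SiO2: 113.4·0.5178 + 835.5·0.9950 = 890.0 lb
LOI: 22.67·0.3459 + 113.4·0.003000 + 835.5·0.002000 + 266.0·0.2986 = 89.28 lb
batch − LOI leaves glass = 1238 − 89.28 = 1148 lb (matching Σ of the oxides)
wt % = 100 × oxide mass / glass mass

Glass mass = 1148 lb (batch 1238 − LOI 89.28).
Composition: Al2O3 1.510%, CaO 4.732%, SrO 16.25%, SiO2 77.51%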